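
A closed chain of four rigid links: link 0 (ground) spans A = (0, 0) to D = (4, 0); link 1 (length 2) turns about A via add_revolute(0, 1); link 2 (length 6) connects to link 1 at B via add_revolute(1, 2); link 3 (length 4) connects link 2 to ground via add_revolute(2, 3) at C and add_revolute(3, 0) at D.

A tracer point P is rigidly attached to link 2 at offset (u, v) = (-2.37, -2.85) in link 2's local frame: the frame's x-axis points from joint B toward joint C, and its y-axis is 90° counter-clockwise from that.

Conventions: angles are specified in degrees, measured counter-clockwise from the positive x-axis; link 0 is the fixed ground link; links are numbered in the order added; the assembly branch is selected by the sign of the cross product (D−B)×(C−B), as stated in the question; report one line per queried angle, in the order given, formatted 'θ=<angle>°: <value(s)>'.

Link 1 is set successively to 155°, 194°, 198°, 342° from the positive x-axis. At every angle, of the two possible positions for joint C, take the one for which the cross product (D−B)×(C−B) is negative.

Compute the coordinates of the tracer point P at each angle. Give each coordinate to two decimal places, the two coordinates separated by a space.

A=(0,0), D=(4.00,0)
θ=155°: B = A + 2.00·(cos155°, sin155°) = (-1.8126, 0.8452)
θ=155°: |BD| = 5.8737
θ=155°: circle(B,6.00) ∩ circle(D,4.00): a=4.6394, h=3.8048
θ=155°:   candidates: C₊=(3.3260,3.9428) cross=22.348; C₋=(2.2310,-3.5875) cross=-22.348
θ=155°:   branch - wants cross < 0 → take C=(2.2310,-3.5875) (cross=-22.348)
θ=155°: ex = (C−B)/|BC| = (0.6739,-0.7388); ey = (0.7388,0.6739)
θ=155°: P = B + -2.37·ex + -2.85·ey = (-5.5154,0.6755)
θ=194°: B = A + 2.00·(cos194°, sin194°) = (-1.9406, -0.4838)
θ=194°: |BD| = 5.9603
θ=194°: circle(B,6.00) ∩ circle(D,4.00): a=4.6579, h=3.7820
θ=194°:   candidates: C₊=(2.3949,3.6638) cross=22.542; C₋=(3.0090,-3.8753) cross=-22.542
θ=194°:   branch - wants cross < 0 → take C=(3.0090,-3.8753) (cross=-22.542)
θ=194°: ex = (C−B)/|BC| = (0.8249,-0.5652); ey = (0.5652,0.8249)
θ=194°: P = B + -2.37·ex + -2.85·ey = (-5.5066,-1.4953)
θ=198°: B = A + 2.00·(cos198°, sin198°) = (-1.9021, -0.6180)
θ=198°: |BD| = 5.9344
θ=198°: circle(B,6.00) ∩ circle(D,4.00): a=4.6523, h=3.7890
θ=198°:   candidates: C₊=(2.3303,3.6348) cross=22.485; C₋=(3.1195,-3.9019) cross=-22.485
θ=198°:   branch - wants cross < 0 → take C=(3.1195,-3.9019) (cross=-22.485)
θ=198°: ex = (C−B)/|BC| = (0.8369,-0.5473); ey = (0.5473,0.8369)
θ=198°: P = B + -2.37·ex + -2.85·ey = (-5.4455,-1.7062)
θ=342°: B = A + 2.00·(cos342°, sin342°) = (1.9021, -0.6180)
θ=342°: |BD| = 2.1870
θ=342°: circle(B,6.00) ∩ circle(D,4.00): a=5.6659, h=1.9741
θ=342°:   candidates: C₊=(6.7792,2.8768) cross=4.318; C₋=(7.8950,-0.9106) cross=-4.318
θ=342°:   branch - wants cross < 0 → take C=(7.8950,-0.9106) (cross=-4.318)
θ=342°: ex = (C−B)/|BC| = (0.9988,-0.0488); ey = (0.0488,0.9988)
θ=342°: P = B + -2.37·ex + -2.85·ey = (-0.6040,-3.3491)

θ=155°: -5.52 0.68
θ=194°: -5.51 -1.50
θ=198°: -5.45 -1.71
θ=342°: -0.60 -3.35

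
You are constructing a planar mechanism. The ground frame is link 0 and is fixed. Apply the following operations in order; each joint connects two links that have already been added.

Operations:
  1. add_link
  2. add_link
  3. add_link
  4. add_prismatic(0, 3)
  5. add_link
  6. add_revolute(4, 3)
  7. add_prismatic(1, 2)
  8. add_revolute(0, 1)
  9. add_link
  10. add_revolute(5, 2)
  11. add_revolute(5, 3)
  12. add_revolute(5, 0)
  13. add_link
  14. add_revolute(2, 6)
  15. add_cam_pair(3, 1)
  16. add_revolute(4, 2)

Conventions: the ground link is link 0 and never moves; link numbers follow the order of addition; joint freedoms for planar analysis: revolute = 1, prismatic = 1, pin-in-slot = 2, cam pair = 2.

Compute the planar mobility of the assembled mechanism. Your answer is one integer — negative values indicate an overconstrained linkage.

L=1 J1=0 J2=0
add link → L=2 J1=0 J2=0
add link → L=3 J1=0 J2=0
add link → L=4 J1=0 J2=0
P@0,3 dof=1 J1 → L=4 J1=1 J2=0
add link → L=5 J1=1 J2=0
R@4,3 dof=1 J1 → L=5 J1=2 J2=0
P@1,2 dof=1 J1 → L=5 J1=3 J2=0
R@0,1 dof=1 J1 → L=5 J1=4 J2=0
add link → L=6 J1=4 J2=0
R@5,2 dof=1 J1 → L=6 J1=5 J2=0
R@5,3 dof=1 J1 → L=6 J1=6 J2=0
R@5,0 dof=1 J1 → L=6 J1=7 J2=0
add link → L=7 J1=7 J2=0
R@2,6 dof=1 J1 → L=7 J1=8 J2=0
C@3,1 dof=2 J2 → L=7 J1=8 J2=1
R@4,2 dof=1 J1 → L=7 J1=9 J2=1
M=3(L−1)−2J1−J2=3·6−2·9−1=-1

M = -1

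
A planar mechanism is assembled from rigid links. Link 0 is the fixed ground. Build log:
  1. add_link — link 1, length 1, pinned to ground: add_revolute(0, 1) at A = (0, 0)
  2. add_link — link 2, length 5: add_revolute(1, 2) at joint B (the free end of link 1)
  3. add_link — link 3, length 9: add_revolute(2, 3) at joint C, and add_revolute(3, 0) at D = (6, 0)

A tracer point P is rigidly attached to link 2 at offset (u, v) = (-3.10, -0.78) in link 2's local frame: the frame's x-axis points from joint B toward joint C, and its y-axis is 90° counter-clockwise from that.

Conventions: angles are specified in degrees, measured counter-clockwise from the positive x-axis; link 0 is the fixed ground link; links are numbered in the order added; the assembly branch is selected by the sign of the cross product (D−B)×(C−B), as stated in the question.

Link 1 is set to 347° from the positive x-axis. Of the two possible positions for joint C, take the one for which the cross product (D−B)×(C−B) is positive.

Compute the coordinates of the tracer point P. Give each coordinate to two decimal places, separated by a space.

A=(0,0), D=(6.00,0)
B = A + 1.00·(cos347°, sin347°) = (0.9744, -0.2250)
|BD| = 5.0307
circle(B,5.00) ∩ circle(D,9.00): a=-3.0505, h=3.9616
  candidates: C₊=(-2.2503,3.5963) cross=19.929; C₋=(-1.8960,-4.3190) cross=-19.929
  branch + wants cross > 0 → take C=(-2.2503,3.5963) (cross=19.929)
ex = (C−B)/|BC| = (-0.6449,0.7642); ey = (-0.7642,-0.6449)
P = B + -3.10·ex + -0.78·ey = (3.5698,-2.0911)

3.57 -2.09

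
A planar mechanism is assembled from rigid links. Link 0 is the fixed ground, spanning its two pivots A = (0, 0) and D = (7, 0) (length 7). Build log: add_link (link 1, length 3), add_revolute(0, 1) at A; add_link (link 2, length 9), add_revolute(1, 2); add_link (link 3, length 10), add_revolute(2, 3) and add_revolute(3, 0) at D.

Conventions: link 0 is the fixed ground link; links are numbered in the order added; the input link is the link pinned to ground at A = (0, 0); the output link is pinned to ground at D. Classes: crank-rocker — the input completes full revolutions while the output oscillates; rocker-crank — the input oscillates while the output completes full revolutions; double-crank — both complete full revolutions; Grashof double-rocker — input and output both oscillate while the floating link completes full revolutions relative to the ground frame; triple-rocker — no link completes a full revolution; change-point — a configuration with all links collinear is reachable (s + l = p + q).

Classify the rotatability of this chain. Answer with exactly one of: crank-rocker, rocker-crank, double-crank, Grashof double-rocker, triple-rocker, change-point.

lengths: ground=7, input=3, coupler=9, output=10
sorted: s=3 (shortest), l=10 (longest), p+q=16
s + l = 13 vs p + q = 16
s + l < p + q (Grashof) with shortest = input link → crank-rocker

crank-rocker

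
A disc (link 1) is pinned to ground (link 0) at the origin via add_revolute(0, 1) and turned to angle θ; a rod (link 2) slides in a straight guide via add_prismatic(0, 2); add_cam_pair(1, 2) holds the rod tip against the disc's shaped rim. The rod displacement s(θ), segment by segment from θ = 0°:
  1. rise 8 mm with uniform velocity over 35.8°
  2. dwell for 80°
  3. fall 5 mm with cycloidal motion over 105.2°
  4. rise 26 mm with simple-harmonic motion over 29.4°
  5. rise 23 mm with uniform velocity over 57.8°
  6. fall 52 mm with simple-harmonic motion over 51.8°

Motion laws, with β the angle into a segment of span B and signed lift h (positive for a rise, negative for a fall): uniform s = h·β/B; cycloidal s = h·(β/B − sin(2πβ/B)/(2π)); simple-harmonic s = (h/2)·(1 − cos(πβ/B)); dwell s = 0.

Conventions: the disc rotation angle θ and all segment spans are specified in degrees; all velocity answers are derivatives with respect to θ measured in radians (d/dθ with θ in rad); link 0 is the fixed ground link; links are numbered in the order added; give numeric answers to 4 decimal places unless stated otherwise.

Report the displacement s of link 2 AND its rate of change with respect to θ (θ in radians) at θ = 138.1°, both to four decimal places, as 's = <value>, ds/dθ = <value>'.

segment 1 (0° to 35.8°, uniform, h = 8) is passed completely: s = 0.0000 + (8) = 8.0000
segment 2 (35.8° to 115.8°, dwell): s unchanged at 8.0000
θ = 138.1° falls in segment 3 (115.8° to 221°, cycloidal, h = -5): β = 138.1 − 115.8 = 22.3°, B = 105.2°; Δs = -5·(0.2120 − sin(2π·0.2120)/(2π)) = -0.2867; s = 8.0000 − 0.2867 = 7.7133
velocity in seg [115.8°–221°] (cycloidal), θ in radians: β = 22.3° = 0.3892 rad, B = 105.2° = 1.8361 rad; ds/dθ = (h/B)(1 − cos(2πβ/B)) = ((-5)/1.8361)(1 − cos(2π·0.2120)) = -2.078774 mm/rad

s = 7.7133, ds/dθ = -2.0788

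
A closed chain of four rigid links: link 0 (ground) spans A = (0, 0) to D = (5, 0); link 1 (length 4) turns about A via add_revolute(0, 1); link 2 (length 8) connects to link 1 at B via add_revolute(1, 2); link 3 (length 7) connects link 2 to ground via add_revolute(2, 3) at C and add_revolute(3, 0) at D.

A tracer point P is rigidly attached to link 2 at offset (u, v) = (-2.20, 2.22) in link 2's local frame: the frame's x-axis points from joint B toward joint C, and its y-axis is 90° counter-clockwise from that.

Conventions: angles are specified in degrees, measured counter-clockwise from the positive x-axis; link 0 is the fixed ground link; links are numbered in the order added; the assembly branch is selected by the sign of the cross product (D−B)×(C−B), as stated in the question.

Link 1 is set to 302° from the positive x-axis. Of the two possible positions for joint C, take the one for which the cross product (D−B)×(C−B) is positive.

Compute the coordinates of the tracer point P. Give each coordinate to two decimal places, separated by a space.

A=(0,0), D=(5.00,0)
B = A + 4.00·(cos302°, sin302°) = (2.1197, -3.3922)
|BD| = 4.4501
circle(B,8.00) ∩ circle(D,7.00): a=3.9104, h=6.9792
  candidates: C₊=(-0.6694,4.1059) cross=31.058; C₋=(9.9707,-4.9287) cross=-31.058
  branch + wants cross > 0 → take C=(-0.6694,4.1059) (cross=31.058)
ex = (C−B)/|BC| = (-0.3486,0.9373); ey = (-0.9373,-0.3486)
P = B + -2.20·ex + 2.22·ey = (0.8059,-6.2281)

0.81 -6.23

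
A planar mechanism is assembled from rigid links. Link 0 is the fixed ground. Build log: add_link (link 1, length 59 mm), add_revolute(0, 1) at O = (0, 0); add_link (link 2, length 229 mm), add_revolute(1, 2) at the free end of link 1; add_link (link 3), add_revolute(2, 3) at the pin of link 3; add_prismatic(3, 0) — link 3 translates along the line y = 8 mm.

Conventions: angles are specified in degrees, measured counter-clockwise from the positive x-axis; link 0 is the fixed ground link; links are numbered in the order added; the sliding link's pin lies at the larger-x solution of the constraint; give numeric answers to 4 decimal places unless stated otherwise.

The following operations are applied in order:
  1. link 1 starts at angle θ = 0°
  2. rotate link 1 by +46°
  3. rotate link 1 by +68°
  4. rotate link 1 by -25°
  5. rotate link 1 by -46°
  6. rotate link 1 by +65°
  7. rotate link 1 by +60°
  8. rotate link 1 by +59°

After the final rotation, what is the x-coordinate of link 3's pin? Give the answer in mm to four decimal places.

geometry: r = 59 mm, L = 229 mm, e = 8 mm; θ starts at 0°
rotate link 1 by +46°: θ ← 0° +46° = 46°
rotate link 1 by +68°: θ ← 46° +68° = 114°
rotate link 1 by -25°: θ ← 114° -25° = 89°
rotate link 1 by -46°: θ ← 89° -46° = 43°
rotate link 1 by +65°: θ ← 43° +65° = 108°
rotate link 1 by +60°: θ ← 108° +60° = 168°
rotate link 1 by +59°: θ ← 168° +59° = 227°
crank pin P = (r cos θ, r sin θ) = (-40.237903, -43.149868)
h = r sin θ − e = -43.149868 − 8 = -51.149868
x = r cos θ + √(L² − h²) = -40.237903 + 223.214451 = 182.976547

182.9765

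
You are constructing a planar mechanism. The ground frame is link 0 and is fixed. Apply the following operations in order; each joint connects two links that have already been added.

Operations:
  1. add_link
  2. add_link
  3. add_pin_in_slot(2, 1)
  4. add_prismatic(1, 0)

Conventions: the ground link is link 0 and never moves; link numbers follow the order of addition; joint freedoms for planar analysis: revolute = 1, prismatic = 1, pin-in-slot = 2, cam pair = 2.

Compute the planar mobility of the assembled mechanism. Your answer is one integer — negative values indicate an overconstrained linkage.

L=1 J1=0 J2=0
add link → L=2 J1=0 J2=0
add link → L=3 J1=0 J2=0
PS@2,1 dof=2 J2 → L=3 J1=0 J2=1
P@1,0 dof=1 J1 → L=3 J1=1 J2=1
M=3(L−1)−2J1−J2=3·2−2·1−1=3

M = 3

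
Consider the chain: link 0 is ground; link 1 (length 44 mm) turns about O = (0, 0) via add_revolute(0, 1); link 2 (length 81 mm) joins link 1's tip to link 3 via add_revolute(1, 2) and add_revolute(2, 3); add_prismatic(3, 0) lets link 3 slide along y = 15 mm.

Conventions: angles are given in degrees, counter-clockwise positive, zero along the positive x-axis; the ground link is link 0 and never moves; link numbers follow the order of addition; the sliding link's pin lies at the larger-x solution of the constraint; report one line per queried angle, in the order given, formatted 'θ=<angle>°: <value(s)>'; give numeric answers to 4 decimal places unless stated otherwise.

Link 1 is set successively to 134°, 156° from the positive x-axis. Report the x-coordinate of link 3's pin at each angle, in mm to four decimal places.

geometry: r = 44 mm, L = 81 mm, e = 15 mm
θ=134°: crank pin P = (r cos θ, r sin θ) = (-30.564968, 31.650951)
θ=134°: h = r sin θ − e = 31.650951 − 15 = 16.650951
θ=134°: x = r cos θ + √(L² − h²) = -30.564968 + 79.270082 = 48.705113
θ=156°: crank pin P = (r cos θ, r sin θ) = (-40.196000, 17.896412)
θ=156°: h = r sin θ − e = 17.896412 − 15 = 2.896412
θ=156°: x = r cos θ + √(L² − h²) = -40.196000 + 80.948198 = 40.752198

θ=134°: 48.7051
θ=156°: 40.7522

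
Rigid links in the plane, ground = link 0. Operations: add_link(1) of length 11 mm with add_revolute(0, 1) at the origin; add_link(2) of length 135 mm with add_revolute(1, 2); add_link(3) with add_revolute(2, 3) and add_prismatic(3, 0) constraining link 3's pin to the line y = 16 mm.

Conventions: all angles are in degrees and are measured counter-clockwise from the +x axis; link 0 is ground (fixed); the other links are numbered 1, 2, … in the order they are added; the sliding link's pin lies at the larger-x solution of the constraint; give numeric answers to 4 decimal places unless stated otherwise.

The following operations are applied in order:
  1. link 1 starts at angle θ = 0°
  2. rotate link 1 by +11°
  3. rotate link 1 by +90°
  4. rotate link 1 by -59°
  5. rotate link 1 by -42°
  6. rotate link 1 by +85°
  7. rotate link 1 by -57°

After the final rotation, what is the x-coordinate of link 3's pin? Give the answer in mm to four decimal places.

geometry: r = 11 mm, L = 135 mm, e = 16 mm; θ starts at 0°
rotate link 1 by +11°: θ ← 0° +11° = 11°
rotate link 1 by +90°: θ ← 11° +90° = 101°
rotate link 1 by -59°: θ ← 101° -59° = 42°
rotate link 1 by -42°: θ ← 42° -42° = 0°
rotate link 1 by +85°: θ ← 0° +85° = 85°
rotate link 1 by -57°: θ ← 85° -57° = 28°
crank pin P = (r cos θ, r sin θ) = (9.712424, 5.164187)
h = r sin θ − e = 5.164187 − 16 = -10.835813
x = r cos θ + √(L² − h²) = 9.712424 + 134.564428 = 144.276851

144.2769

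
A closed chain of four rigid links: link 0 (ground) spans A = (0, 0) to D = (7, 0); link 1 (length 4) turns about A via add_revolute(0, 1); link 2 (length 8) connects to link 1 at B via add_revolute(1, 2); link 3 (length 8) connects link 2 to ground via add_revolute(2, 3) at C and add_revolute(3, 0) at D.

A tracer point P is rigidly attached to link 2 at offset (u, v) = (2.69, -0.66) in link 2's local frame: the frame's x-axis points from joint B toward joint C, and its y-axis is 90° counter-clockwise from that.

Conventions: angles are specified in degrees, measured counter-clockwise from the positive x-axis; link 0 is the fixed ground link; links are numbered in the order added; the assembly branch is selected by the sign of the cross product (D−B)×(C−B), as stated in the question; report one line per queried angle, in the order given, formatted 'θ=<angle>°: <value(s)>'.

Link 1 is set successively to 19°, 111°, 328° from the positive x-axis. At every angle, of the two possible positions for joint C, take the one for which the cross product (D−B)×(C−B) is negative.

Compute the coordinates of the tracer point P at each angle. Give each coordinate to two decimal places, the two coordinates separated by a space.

A=(0,0), D=(7.00,0)
θ=19°: B = A + 4.00·(cos19°, sin19°) = (3.7821, 1.3023)
θ=19°: |BD| = 3.4714
θ=19°: circle(B,8.00) ∩ circle(D,8.00): a=1.7357, h=7.8094
θ=19°:   candidates: C₊=(8.3207,7.8902) cross=27.110; C₋=(2.4614,-6.5880) cross=-27.110
θ=19°:   branch - wants cross < 0 → take C=(2.4614,-6.5880) (cross=-27.110)
θ=19°: ex = (C−B)/|BC| = (-0.1651,-0.9863); ey = (0.9863,-0.1651)
θ=19°: P = B + 2.69·ex + -0.66·ey = (2.6871,-1.2419)
θ=111°: B = A + 4.00·(cos111°, sin111°) = (-1.4335, 3.7343)
θ=111°: |BD| = 9.2233
θ=111°: circle(B,8.00) ∩ circle(D,8.00): a=4.6116, h=6.5370
θ=111°:   candidates: C₊=(5.4300,7.8444) cross=60.293; C₋=(0.1365,-4.1101) cross=-60.293
θ=111°:   branch - wants cross < 0 → take C=(0.1365,-4.1101) (cross=-60.293)
θ=111°: ex = (C−B)/|BC| = (0.1963,-0.9806); ey = (0.9806,0.1963)
θ=111°: P = B + 2.69·ex + -0.66·ey = (-1.5527,0.9671)
θ=328°: B = A + 4.00·(cos328°, sin328°) = (3.3922, -2.1197)
θ=328°: |BD| = 4.1844
θ=328°: circle(B,8.00) ∩ circle(D,8.00): a=2.0922, h=7.7216
θ=328°:   candidates: C₊=(1.2846,5.5977) cross=32.310; C₋=(9.1076,-7.7174) cross=-32.310
θ=328°:   branch - wants cross < 0 → take C=(9.1076,-7.7174) (cross=-32.310)
θ=328°: ex = (C−B)/|BC| = (0.7144,-0.6997); ey = (0.6997,0.7144)
θ=328°: P = B + 2.69·ex + -0.66·ey = (4.8522,-4.4734)

θ=19°: 2.69 -1.24
θ=111°: -1.55 0.97
θ=328°: 4.85 -4.47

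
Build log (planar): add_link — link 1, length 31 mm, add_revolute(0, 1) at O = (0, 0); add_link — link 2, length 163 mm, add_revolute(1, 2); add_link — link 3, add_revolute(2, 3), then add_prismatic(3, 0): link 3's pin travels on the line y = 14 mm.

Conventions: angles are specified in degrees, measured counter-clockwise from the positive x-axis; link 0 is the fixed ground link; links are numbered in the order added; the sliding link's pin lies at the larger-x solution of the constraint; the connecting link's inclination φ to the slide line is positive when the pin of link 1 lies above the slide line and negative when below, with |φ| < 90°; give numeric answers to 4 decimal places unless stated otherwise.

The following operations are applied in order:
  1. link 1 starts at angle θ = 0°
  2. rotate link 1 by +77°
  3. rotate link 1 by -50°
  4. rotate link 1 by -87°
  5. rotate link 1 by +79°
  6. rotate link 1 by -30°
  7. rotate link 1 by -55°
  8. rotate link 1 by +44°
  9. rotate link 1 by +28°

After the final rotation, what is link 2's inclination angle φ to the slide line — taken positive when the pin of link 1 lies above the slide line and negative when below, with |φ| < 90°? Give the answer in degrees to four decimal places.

geometry: r = 31 mm, L = 163 mm, e = 14 mm; θ starts at 0°
rotate link 1 by +77°: θ ← 0° +77° = 77°
rotate link 1 by -50°: θ ← 77° -50° = 27°
rotate link 1 by -87°: θ ← 27° -87° = -60°
rotate link 1 by +79°: θ ← -60° +79° = 19°
rotate link 1 by -30°: θ ← 19° -30° = -11°
rotate link 1 by -55°: θ ← -11° -55° = -66°
rotate link 1 by +44°: θ ← -66° +44° = -22°
rotate link 1 by +28°: θ ← -22° +28° = 6°
h = r sin θ − e = 3.240382 − 14 = -10.759618
sin φ = h / L = -10.759618 / 163 = -0.06600992
φ = arcsin(-0.06600992) = -3.784842°

-3.7848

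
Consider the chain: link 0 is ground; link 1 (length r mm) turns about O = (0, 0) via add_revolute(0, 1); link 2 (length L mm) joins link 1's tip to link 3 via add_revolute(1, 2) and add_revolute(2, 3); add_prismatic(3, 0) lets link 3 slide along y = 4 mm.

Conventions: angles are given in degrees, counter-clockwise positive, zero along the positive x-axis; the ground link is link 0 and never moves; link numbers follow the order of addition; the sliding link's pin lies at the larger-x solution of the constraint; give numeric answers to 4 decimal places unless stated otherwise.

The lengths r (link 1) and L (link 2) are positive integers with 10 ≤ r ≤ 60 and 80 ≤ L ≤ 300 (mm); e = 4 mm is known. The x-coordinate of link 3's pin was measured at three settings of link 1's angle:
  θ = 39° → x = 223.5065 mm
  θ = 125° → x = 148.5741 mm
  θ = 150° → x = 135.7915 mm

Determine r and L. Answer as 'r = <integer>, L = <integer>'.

constraint per measurement: (x − r cos θ)² + (r sin θ − e)² = L²
subtracting the θ₁ and θ₂ equations cancels the r² and L² terms:
r = (x₁² − x₂²) / (2[(x₁cos θ₁ + e sin θ₁) − (x₂cos θ₂ + e sin θ₂)]) = 54.0000 → r = 54
L² = (x₁ − r cos θ₁)² + (r sin θ₁ − e)² = 33855.9944 → L = 184.0000 → L = 184
check at θ₃=150°: x = 135.7915 (printed 135.7915) ✓

r = 54, L = 184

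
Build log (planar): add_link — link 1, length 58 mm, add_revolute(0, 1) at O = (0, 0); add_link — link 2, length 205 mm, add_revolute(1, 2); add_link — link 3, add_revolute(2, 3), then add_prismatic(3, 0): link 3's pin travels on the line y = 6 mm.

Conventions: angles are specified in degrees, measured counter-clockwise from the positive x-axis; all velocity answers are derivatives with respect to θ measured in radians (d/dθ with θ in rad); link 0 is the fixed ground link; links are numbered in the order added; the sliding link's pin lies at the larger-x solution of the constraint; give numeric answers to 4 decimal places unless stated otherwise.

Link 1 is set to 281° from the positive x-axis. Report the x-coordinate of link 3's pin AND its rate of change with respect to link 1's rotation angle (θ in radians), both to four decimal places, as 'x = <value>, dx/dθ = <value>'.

geometry: r = 58 mm, L = 205 mm, e = 6 mm
crank pin P = (r cos θ, r sin θ) = (11.066922, -56.934377)
h = r sin θ − e = -56.934377 − 6 = -62.934377
x = r cos θ + √(L² − h²) = 11.066922 + 195.100652 = 206.167573
dx/dθ = −r sin θ − h·r cos θ/√(L² − h²) (θ in radians; h = -62.934377) = 60.504277

x = 206.1676, dx/dθ = 60.5043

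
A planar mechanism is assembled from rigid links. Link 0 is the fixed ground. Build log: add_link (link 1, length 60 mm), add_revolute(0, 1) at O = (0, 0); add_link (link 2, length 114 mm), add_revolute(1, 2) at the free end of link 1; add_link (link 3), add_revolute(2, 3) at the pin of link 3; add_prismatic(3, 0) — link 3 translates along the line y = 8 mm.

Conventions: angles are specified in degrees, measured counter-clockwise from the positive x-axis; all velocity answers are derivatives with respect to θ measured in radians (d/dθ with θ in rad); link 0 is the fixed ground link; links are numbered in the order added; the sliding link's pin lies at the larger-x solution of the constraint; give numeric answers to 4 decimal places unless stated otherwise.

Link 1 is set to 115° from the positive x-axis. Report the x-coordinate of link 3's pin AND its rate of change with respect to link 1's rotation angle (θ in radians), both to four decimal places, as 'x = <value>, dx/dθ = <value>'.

geometry: r = 60 mm, L = 114 mm, e = 8 mm
crank pin P = (r cos θ, r sin θ) = (-25.357096, 54.378467)
h = r sin θ − e = 54.378467 − 8 = 46.378467
x = r cos θ + √(L² − h²) = -25.357096 + 104.139511 = 78.782415
dx/dθ = −r sin θ − h·r cos θ/√(L² − h²) (θ in radians; h = 46.378467) = -43.085700

x = 78.7824, dx/dθ = -43.0857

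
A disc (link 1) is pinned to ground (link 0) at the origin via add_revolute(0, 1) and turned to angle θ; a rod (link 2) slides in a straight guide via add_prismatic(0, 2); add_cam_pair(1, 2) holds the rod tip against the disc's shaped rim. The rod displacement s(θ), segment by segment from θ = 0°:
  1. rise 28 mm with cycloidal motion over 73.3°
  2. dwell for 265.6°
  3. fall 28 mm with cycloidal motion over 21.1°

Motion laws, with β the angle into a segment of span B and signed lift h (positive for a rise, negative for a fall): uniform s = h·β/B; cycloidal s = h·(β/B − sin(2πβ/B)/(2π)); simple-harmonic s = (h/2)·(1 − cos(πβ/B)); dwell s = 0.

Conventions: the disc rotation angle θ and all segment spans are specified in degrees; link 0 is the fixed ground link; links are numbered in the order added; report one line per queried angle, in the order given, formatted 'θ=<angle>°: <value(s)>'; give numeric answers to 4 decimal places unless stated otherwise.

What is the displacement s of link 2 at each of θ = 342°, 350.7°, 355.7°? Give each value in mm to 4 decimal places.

segment 1 (0° to 73.3°, cycloidal, h = 28) is passed completely: s = 0.0000 + (28) = 28.0000
segment 2 (73.3° to 338.9°, dwell): s unchanged at 28.0000
θ = 342° falls in segment 3 (338.9° to 360°, cycloidal, h = -28): β = 342 − 338.9 = 3.1°, B = 21.1°; Δs = -28·(0.1469 − sin(2π·0.1469)/(2π)) = -0.5599; s = 28.0000 − 0.5599 = 27.4401
θ = 350.7° falls in segment 3 (338.9° to 360°, cycloidal, h = -28): β = 350.7 − 338.9 = 11.8°, B = 21.1°; Δs = -28·(0.5592 − sin(2π·0.5592)/(2π)) = -17.2795; s = 28.0000 − 17.2795 = 10.7205
θ = 355.7° falls in segment 3 (338.9° to 360°, cycloidal, h = -28): β = 355.7 − 338.9 = 16.8°, B = 21.1°; Δs = -28·(0.7962 − sin(2π·0.7962)/(2π)) = -26.5637; s = 28.0000 − 26.5637 = 1.4363

θ=342°: 27.4401
θ=350.7°: 10.7205
θ=355.7°: 1.4363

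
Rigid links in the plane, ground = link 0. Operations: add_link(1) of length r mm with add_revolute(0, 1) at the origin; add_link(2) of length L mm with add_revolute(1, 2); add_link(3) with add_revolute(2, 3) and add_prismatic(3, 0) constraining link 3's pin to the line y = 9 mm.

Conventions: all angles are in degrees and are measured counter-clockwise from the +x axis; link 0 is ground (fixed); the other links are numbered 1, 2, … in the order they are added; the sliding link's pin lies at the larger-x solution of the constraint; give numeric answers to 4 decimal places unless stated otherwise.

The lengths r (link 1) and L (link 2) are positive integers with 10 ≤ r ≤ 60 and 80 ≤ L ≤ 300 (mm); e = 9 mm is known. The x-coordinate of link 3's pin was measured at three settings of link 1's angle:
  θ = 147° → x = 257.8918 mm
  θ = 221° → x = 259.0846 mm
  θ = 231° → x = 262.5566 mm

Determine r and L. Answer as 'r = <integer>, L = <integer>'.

constraint per measurement: (x − r cos θ)² + (r sin θ − e)² = L²
subtracting the θ₁ and θ₂ equations cancels the r² and L² terms:
r = (x₁² − x₂²) / (2[(x₁cos θ₁ + e sin θ₁) − (x₂cos θ₂ + e sin θ₂)]) = 30.9988 → r = 31
L² = (x₁ − r cos θ₁)² + (r sin θ₁ − e)² = 80656.0202 → L = 284.0000 → L = 284
check at θ₃=231°: x = 262.5566 (printed 262.5566) ✓

r = 31, L = 284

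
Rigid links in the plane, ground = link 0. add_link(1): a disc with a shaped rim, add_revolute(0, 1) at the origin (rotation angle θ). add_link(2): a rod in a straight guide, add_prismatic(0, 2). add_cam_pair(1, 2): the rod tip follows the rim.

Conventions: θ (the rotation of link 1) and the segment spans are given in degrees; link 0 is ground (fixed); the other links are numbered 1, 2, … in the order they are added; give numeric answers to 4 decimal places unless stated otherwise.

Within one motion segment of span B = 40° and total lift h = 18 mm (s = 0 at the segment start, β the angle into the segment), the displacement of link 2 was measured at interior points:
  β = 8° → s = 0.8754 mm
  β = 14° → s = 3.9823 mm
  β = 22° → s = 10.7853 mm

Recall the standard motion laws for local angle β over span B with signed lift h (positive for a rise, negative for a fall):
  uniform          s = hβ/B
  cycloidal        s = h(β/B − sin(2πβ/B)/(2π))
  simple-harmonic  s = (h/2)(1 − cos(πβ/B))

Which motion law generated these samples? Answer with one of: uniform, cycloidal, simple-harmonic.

candidates at β/B = r: uniform s = h·r (linear in β); cycloidal s = h·(r − sin(2πr)/(2π)); simple-harmonic s = (h/2)(1 − cos(πr))
β=8°: printed 0.8754 | uniform 3.6000, cycloidal 0.8754, simple-harmonic 1.7188
β=14°: printed 3.9823 | uniform 6.3000, cycloidal 3.9823, simple-harmonic 4.9141
β=22°: printed 10.7853 | uniform 9.9000, cycloidal 10.7853, simple-harmonic 10.4079
only one law matches every sample → cycloidal

cycloidal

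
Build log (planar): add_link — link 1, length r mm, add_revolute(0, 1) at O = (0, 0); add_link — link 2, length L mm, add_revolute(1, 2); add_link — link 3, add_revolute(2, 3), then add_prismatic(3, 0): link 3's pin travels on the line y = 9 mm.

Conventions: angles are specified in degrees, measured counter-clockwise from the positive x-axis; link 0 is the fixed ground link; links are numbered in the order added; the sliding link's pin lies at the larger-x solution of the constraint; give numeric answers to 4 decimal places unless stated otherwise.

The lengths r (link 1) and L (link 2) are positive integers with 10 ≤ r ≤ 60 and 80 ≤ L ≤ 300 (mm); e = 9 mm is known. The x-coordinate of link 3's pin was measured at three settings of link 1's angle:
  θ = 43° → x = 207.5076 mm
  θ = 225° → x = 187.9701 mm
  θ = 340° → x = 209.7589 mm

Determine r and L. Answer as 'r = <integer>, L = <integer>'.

constraint per measurement: (x − r cos θ)² + (r sin θ − e)² = L²
subtracting the θ₁ and θ₂ equations cancels the r² and L² terms:
r = (x₁² − x₂²) / (2[(x₁cos θ₁ + e sin θ₁) − (x₂cos θ₂ + e sin θ₂)]) = 13.0000 → r = 13
L² = (x₁ − r cos θ₁)² + (r sin θ₁ − e)² = 39204.0187 → L = 198.0000 → L = 198
check at θ₃=340°: x = 209.7589 (printed 209.7589) ✓

r = 13, L = 198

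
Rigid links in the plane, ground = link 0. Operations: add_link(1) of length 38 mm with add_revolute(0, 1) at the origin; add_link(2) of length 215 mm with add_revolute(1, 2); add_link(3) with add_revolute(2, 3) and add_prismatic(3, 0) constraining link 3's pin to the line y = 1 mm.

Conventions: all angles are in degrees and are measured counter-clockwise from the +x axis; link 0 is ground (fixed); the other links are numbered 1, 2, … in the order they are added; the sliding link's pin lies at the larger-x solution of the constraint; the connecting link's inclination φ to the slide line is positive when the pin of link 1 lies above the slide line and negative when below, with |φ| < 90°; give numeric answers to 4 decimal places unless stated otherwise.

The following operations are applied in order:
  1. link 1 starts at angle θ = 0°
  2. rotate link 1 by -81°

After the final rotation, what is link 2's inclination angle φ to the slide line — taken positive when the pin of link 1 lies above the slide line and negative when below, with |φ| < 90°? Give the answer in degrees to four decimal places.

geometry: r = 38 mm, L = 215 mm, e = 1 mm; θ starts at 0°
rotate link 1 by -81°: θ ← 0° -81° = -81°
h = r sin θ − e = -37.532157 − 1 = -38.532157
sin φ = h / L = -38.532157 / 215 = -0.17921933
φ = arcsin(-0.17921933) = -10.324292°

-10.3243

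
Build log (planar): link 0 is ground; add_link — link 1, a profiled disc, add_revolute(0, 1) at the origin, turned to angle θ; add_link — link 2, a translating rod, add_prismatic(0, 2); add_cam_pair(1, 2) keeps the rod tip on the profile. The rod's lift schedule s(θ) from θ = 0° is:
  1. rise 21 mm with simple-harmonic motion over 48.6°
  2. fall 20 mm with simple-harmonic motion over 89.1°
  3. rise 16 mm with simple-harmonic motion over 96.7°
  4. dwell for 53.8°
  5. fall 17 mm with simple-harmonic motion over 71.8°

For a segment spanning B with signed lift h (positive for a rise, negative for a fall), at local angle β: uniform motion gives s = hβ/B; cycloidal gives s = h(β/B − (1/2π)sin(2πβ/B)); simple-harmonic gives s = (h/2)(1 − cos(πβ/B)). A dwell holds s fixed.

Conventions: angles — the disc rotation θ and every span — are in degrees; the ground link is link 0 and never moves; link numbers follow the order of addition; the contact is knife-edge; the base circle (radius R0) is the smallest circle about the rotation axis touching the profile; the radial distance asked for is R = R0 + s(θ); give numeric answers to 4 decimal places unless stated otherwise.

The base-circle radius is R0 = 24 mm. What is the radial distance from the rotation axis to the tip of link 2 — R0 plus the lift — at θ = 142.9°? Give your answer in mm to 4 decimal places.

seg 1 [0°–48.6°] simple-harmonic, h=21: full span → s += 21 → s = 21.0000
seg 2 [48.6°–137.7°] simple-harmonic, h=-20: full span → s += -20 → s = 1.0000
seg 3 [137.7°–234.4°] simple-harmonic, h=16: θ=142.9° here. β=5.2, B=96.7. 16/2·(1 − cos(π·0.0538)) = 0.1139 → s = 1.1139
R = R0 + s = 24 + 1.1139 = 25.1139

25.1139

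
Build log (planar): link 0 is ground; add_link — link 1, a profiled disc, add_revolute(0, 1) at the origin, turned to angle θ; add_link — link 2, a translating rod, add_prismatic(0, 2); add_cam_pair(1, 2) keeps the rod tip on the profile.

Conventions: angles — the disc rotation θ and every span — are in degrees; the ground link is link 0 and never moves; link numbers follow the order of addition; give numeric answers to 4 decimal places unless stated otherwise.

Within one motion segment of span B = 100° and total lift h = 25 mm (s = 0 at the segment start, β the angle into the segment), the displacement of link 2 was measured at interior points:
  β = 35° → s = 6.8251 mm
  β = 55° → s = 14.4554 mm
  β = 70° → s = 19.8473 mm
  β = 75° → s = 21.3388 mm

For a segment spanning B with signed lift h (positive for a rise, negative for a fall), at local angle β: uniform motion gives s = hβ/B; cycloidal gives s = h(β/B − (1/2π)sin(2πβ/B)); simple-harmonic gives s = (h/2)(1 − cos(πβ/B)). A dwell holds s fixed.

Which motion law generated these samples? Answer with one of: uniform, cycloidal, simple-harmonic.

candidates at β/B = r: uniform s = h·r (linear in β); cycloidal s = h·(r − sin(2πr)/(2π)); simple-harmonic s = (h/2)(1 − cos(πr))
β=35°: printed 6.8251 | uniform 8.7500, cycloidal 5.5310, simple-harmonic 6.8251
β=55°: printed 14.4554 | uniform 13.7500, cycloidal 14.9795, simple-harmonic 14.4554
β=70°: printed 19.8473 | uniform 17.5000, cycloidal 21.2841, simple-harmonic 19.8473
β=75°: printed 21.3388 | uniform 18.7500, cycloidal 22.7289, simple-harmonic 21.3388
only one law matches every sample → simple-harmonic

simple-harmonic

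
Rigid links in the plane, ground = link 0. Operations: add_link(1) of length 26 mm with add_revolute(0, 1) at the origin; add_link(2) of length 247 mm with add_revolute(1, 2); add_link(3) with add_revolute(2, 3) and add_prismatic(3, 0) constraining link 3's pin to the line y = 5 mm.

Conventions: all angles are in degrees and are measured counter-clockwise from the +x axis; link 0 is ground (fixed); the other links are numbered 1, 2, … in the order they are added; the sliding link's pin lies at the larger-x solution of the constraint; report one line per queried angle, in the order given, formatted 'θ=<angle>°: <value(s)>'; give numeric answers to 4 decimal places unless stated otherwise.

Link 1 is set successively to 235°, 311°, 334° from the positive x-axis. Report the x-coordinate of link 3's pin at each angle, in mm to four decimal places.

geometry: r = 26 mm, L = 247 mm, e = 5 mm
θ=235°: crank pin P = (r cos θ, r sin θ) = (-14.912987, -21.297953)
θ=235°: h = r sin θ − e = -21.297953 − 5 = -26.297953
θ=235°: x = r cos θ + √(L² − h²) = -14.912987 + 245.596046 = 230.683058
θ=311°: crank pin P = (r cos θ, r sin θ) = (17.057535, -19.622449)
θ=311°: h = r sin θ − e = -19.622449 − 5 = -24.622449
θ=311°: x = r cos θ + √(L² − h²) = 17.057535 + 245.769679 = 262.827214
θ=334°: crank pin P = (r cos θ, r sin θ) = (23.368645, -11.397650)
θ=334°: h = r sin θ − e = -11.397650 − 5 = -16.397650
θ=334°: x = r cos θ + √(L² − h²) = 23.368645 + 246.455102 = 269.823747

θ=235°: 230.6831
θ=311°: 262.8272
θ=334°: 269.8237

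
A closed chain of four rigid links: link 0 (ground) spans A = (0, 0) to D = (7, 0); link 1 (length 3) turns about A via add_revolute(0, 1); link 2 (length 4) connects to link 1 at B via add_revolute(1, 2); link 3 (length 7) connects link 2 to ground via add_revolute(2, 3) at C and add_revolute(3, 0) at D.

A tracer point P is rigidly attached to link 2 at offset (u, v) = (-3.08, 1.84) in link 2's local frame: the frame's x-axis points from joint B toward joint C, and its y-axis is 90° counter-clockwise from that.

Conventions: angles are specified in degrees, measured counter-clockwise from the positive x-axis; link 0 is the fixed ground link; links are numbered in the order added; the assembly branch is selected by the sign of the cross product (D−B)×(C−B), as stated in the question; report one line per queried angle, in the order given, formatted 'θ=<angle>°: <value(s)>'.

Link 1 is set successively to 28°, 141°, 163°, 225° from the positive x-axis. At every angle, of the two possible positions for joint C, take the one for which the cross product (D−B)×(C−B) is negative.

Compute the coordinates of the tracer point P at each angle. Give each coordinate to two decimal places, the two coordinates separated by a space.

A=(0,0), D=(7.00,0)
θ=28°: B = A + 3.00·(cos28°, sin28°) = (2.6488, 1.4084)
θ=28°: |BD| = 4.5734
θ=28°: circle(B,4.00) ∩ circle(D,7.00): a=-1.3211, h=3.7755
θ=28°:   candidates: C₊=(2.5547,5.4073) cross=17.267; C₋=(0.2293,-1.7768) cross=-17.267
θ=28°:   branch - wants cross < 0 → take C=(0.2293,-1.7768) (cross=-17.267)
θ=28°: ex = (C−B)/|BC| = (-0.6049,-0.7963); ey = (0.7963,-0.6049)
θ=28°: P = B + -3.08·ex + 1.84·ey = (5.9771,2.7480)
θ=141°: B = A + 3.00·(cos141°, sin141°) = (-2.3314, 1.8880)
θ=141°: |BD| = 9.5205
θ=141°: circle(B,4.00) ∩ circle(D,7.00): a=3.0272, h=2.6146
θ=141°:   candidates: C₊=(1.1541,3.8504) cross=24.893; C₋=(0.1171,-1.2750) cross=-24.893
θ=141°:   branch - wants cross < 0 → take C=(0.1171,-1.2750) (cross=-24.893)
θ=141°: ex = (C−B)/|BC| = (0.6121,-0.7908); ey = (0.7908,0.6121)
θ=141°: P = B + -3.08·ex + 1.84·ey = (-2.7618,5.4498)
θ=163°: B = A + 3.00·(cos163°, sin163°) = (-2.8689, 0.8771)
θ=163°: |BD| = 9.9078
θ=163°: circle(B,4.00) ∩ circle(D,7.00): a=3.2886, h=2.2771
θ=163°:   candidates: C₊=(0.6083,2.8542) cross=22.562; C₋=(0.2051,-1.6822) cross=-22.562
θ=163°:   branch - wants cross < 0 → take C=(0.2051,-1.6822) (cross=-22.562)
θ=163°: ex = (C−B)/|BC| = (0.7685,-0.6398); ey = (0.6398,0.7685)
θ=163°: P = B + -3.08·ex + 1.84·ey = (-4.0586,4.2619)
θ=225°: B = A + 3.00·(cos225°, sin225°) = (-2.1213, -2.1213)
θ=225°: |BD| = 9.3647
θ=225°: circle(B,4.00) ∩ circle(D,7.00): a=2.9204, h=2.7333
θ=225°:   candidates: C₊=(0.1041,1.2025) cross=25.597; C₋=(1.3424,-4.1220) cross=-25.597
θ=225°:   branch - wants cross < 0 → take C=(1.3424,-4.1220) (cross=-25.597)
θ=225°: ex = (C−B)/|BC| = (0.8659,-0.5002); ey = (0.5002,0.8659)
θ=225°: P = B + -3.08·ex + 1.84·ey = (-3.8680,1.0125)

θ=28°: 5.98 2.75
θ=141°: -2.76 5.45
θ=163°: -4.06 4.26
θ=225°: -3.87 1.01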